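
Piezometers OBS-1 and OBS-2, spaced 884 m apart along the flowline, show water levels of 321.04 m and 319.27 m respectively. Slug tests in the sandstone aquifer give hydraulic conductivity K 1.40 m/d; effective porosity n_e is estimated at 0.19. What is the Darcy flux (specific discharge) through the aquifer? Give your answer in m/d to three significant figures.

0.00280 m/d

Hydraulic gradient i = (321.04 − 319.27) / 884 = 1.77 / 884 = 0.002002
Specific discharge q = 1.40 × 0.002002 = 0.002803 m/d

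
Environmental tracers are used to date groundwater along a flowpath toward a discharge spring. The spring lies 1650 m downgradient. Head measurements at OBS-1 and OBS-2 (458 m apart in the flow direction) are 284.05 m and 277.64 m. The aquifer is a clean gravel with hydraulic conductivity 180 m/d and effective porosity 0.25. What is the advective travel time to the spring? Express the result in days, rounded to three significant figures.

164 days

Hydraulic gradient i = (284.05 − 277.64) / 458 = 6.41 / 458 = 0.01400
q = Ki = 180 × 0.01400 = 2.519 m/d
Seepage velocity v = q / n = 2.519 / 0.25 = 10.08 m/d
t = L / v = 1650 / 10.08 = 163.7 d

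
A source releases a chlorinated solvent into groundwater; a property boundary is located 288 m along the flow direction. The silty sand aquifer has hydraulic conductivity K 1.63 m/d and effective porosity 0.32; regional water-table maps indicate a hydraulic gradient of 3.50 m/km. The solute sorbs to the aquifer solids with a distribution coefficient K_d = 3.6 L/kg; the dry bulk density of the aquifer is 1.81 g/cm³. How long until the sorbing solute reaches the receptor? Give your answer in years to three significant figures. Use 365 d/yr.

Darcy flux q = K·i = 1.63 × 0.0035 = 0.005705 m/d
Average linear velocity = 0.005705 / 0.32 = 0.01783 m/d
Retardation R = 1 + ρ_b·K_d/n = 1 + 1.81×3.6/0.32 = 21.36
Contaminant velocity v_c = v/R = 0.01783/21.36 = 8.346e-4 m/d
t = L/v_c = 288/8.346e-4 = 345100 d
   = 345100/365 = 945 yr

945 years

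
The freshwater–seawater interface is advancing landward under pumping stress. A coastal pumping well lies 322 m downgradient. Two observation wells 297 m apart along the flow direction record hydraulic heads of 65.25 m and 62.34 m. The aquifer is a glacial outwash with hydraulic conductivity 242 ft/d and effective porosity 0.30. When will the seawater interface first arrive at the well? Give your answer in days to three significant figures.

Hydraulic gradient i = (65.25 − 62.34) / 297 = 2.91 / 297 = 0.009798
K = 242 ft/d × 0.3048 = 73.76 m/d
q = Ki = 73.76 × 0.009798 = 0.7227 m/d
Average linear velocity = 0.7227 / 0.30 = 2.409 m/d
t = L / v = 322 / 2.409 = 133.7 d

134 days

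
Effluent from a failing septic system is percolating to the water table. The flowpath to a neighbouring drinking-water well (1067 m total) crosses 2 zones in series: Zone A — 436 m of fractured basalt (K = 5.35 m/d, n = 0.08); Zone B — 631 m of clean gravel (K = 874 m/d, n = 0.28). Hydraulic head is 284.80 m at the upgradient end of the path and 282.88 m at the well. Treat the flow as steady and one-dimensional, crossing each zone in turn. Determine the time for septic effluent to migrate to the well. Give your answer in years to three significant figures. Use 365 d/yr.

24.8 years

Total head drop ΔH = 284.80 − 282.88 = 1.92 m
Steady 1-D flow in series ⇒ the Darcy flux q is identical in every zone and the zone head losses add (resistances L/K in series).
Σ(L/K) = 436/5.35 + 631/874 = 81.50 + 0.7220 = 82.22 d
q = ΔH / Σ(L/K) = 1.92 / 82.22 = 0.02335 m/d (same in every zone)
Zone A: v = q/n = 0.02335/0.08 = 0.2919 m/d → t_A = 436/0.2919 = 1494 d
Zone B: v = q/n = 0.02335/0.28 = 0.08340 m/d → t_B = 631/0.08340 = 7566 d
Total t = 1494 + 7566 = 9059 d
   = 9059 / 365 = 24.8 yr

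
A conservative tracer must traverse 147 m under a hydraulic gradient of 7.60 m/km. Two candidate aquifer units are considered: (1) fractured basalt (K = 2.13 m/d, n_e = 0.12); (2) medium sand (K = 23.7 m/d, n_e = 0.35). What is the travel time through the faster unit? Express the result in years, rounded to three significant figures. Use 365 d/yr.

Unit 1 (fractured basalt): v = 2.13×0.0076/0.12 = 0.1349 m/d, t = 147/0.1349 = 1090 d
Unit 2 (medium sand): v = 23.7×0.0076/0.35 = 0.5146 m/d, t = 147/0.5146 = 285.6 d
Faster: 285.6 d / 365 = 0.783 yr

0.783 years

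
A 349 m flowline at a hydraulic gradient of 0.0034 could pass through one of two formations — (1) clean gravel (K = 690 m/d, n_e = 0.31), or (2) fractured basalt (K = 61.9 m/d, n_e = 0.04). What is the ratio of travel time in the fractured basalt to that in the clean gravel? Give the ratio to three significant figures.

Unit 1 (clean gravel): v = 690×0.0034/0.31 = 7.568 m/d, t = 349/7.568 = 46.12 d
Unit 2 (fractured basalt): v = 61.9×0.0034/0.04 = 5.262 m/d, t = 349/5.262 = 66.33 d
t(fractured basalt) / t(clean gravel) = 66.33/46.12 = 1.44

1.44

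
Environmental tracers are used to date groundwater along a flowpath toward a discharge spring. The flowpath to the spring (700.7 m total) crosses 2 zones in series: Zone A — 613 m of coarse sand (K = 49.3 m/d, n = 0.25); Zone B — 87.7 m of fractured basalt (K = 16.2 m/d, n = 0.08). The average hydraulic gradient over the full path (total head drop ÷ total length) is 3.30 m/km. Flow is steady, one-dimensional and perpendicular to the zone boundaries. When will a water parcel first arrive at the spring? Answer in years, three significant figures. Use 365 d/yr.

For zones in series the flux q is common to all zones; the equivalent conductivity is the harmonic (thickness-weighted) mean, K_eq = L_total / Σ(L_j/K_j).
Σ(L/K) = 613/49.3 + 87.7/16.2 = 12.43 + 5.414 = 17.85 d
K_eq = L_total / Σ(L/K) = 700.7 / 17.85 = 39.26 m/d
q = K_eq · i = 39.26 × 0.0033 = 0.1296 m/d (same in every zone)
Zone A: v = q/n = 0.1296/0.25 = 0.5182 m/d → t_A = 613/0.5182 = 1183 d
Zone B: v = q/n = 0.1296/0.08 = 1.619 m/d → t_B = 87.7/1.619 = 54.15 d
Total t = 1183 + 54.15 = 1237 d
   = 1237 / 365 = 3.39 yr

3.39 years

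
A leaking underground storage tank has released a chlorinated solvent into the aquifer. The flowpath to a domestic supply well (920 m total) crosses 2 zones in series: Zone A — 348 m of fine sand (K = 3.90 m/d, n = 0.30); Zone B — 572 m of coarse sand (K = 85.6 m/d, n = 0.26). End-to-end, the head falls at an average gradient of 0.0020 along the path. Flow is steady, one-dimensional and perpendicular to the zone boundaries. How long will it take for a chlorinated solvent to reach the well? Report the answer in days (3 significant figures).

13200 days

Continuity: the same q passes through each zone, so ΔH = q·Σ(L_j/K_j) — the zones act as resistances in series.
Σ(L/K) = 348/3.90 + 572/85.6 = 89.23 + 6.682 = 95.91 d
K_eq = L_total / Σ(L/K) = 920 / 95.91 = 9.592 m/d
q = K_eq · i = 9.592 × 0.0020 = 0.01918 m/d (same in every zone)
Zone A: v = q/n = 0.01918/0.30 = 0.06395 m/d → t_A = 348/0.06395 = 5442 d
Zone B: v = q/n = 0.01918/0.26 = 0.07378 m/d → t_B = 572/0.07378 = 7752 d
Total t = 5442 + 7752 = 13190 d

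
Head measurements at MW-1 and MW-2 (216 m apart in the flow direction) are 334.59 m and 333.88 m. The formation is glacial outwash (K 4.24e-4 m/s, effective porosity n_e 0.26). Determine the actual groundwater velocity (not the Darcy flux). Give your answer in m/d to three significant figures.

Hydraulic gradient i = (334.59 − 333.88) / 216 = 0.71 / 216 = 0.003287
K = 4.24e-4 m/s × 86400 s/d = 36.63 m/d
Specific discharge q = 36.63 × 0.003287 = 0.1204 m/d
Seepage velocity v = q / n = 0.1204 / 0.26 = 0.4631 m/d

0.463 m/d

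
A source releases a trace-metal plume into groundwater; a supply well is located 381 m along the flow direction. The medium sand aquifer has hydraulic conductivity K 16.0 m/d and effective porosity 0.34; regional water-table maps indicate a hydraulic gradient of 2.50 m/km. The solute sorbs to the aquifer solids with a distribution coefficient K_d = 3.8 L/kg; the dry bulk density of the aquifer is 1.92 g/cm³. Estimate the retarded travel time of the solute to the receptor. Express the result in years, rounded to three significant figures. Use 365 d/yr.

199 years

Darcy flux q = K·i = 16.0 × 0.0025 = 0.04000 m/d
v_s = q/n_e = 0.04000/0.34 = 0.1176 m/d
Retardation R = 1 + ρ_b·K_d/n = 1 + 1.92×3.8/0.34 = 22.46
Contaminant velocity v_c = v/R = 0.1176/22.46 = 0.005238 m/d
t = L/v_c = 381/0.005238 = 72730 d
   = 72730/365 = 199 yr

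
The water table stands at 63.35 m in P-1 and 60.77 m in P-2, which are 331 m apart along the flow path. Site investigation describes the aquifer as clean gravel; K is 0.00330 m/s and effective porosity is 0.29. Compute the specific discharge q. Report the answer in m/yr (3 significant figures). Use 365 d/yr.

811 m/yr

Hydraulic gradient i = (63.35 − 60.77) / 331 = 2.58 / 331 = 0.007795
K = 0.00330 m/s × 86400 s/d = 285.1 m/d
Darcy flux q = K·i = 285.1 × 0.007795 = 2.222 m/d
   = 2.222 × 365 = 811 m/yr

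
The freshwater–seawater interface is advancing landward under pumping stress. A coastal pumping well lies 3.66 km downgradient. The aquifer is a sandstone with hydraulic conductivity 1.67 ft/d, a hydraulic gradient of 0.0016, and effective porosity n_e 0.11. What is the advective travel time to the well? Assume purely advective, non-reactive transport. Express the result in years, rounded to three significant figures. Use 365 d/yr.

1350 years

K = 1.67 ft/d × 0.3048 = 0.5090 m/d
q = Ki = 0.5090 × 0.0016 = 8.144e-4 m/d
Average linear velocity = 8.144e-4 / 0.11 = 0.007404 m/d
L = 3.66 km = 3660 m
t = L / v = 3660 / 0.007404 = 494300 d
   = 494300 / 365 = 1350 yr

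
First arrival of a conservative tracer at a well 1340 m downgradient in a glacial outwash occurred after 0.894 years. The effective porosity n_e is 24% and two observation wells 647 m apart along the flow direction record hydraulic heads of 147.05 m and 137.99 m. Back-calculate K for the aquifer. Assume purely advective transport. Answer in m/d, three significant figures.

Hydraulic gradient i = (147.05 − 137.99) / 647 = 9.06 / 647 = 0.01400
t = 0.894 years = 326.3 d
v = L / t = 1340 / 326.3 = 4.107 m/d
K = v · n / i = 4.107 × 0.24 / 0.01400 = 70.4 m/d

70.4 m/d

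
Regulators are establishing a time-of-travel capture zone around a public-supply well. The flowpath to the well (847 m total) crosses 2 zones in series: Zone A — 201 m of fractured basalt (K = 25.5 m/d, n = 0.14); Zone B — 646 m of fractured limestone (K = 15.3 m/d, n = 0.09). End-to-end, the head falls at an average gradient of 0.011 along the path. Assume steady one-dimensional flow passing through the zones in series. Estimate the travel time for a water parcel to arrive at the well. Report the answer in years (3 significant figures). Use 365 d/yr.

For zones in series the flux q is common to all zones; the equivalent conductivity is the harmonic (thickness-weighted) mean, K_eq = L_total / Σ(L_j/K_j).
Σ(L/K) = 201/25.5 + 646/15.3 = 7.882 + 42.22 = 50.10 d
K_eq = L_total / Σ(L/K) = 847 / 50.10 = 16.90 m/d
q = K_eq · i = 16.90 × 0.011 = 0.1860 m/d (same in every zone)
Zone A: v = q/n = 0.1860/0.14 = 1.328 m/d → t_A = 201/1.328 = 151.3 d
Zone B: v = q/n = 0.1860/0.09 = 2.066 m/d → t_B = 646/2.066 = 312.7 d
Total t = 151.3 + 312.7 = 464.0 d
   = 464.0 / 365 = 1.27 yr

1.27 years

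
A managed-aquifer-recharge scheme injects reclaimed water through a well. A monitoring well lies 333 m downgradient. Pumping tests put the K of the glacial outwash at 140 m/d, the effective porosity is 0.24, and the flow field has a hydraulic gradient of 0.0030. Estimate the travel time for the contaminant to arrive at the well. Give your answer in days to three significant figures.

Darcy flux q = K·i = 140 × 0.0030 = 0.4200 m/d
Average linear velocity = 0.4200 / 0.24 = 1.750 m/d
t = L / v = 333 / 1.750 = 190.3 d

190 days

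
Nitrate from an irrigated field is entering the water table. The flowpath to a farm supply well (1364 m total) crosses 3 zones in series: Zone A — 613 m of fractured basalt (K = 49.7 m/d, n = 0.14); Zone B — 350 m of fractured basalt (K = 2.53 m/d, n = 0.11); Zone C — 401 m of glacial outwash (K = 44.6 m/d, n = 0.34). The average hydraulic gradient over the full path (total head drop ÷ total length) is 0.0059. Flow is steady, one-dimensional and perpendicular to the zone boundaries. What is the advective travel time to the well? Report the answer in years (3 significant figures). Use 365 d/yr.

14.2 years

For zones in series the flux q is common to all zones; the equivalent conductivity is the harmonic (thickness-weighted) mean, K_eq = L_total / Σ(L_j/K_j).
Σ(L/K) = 613/49.7 + 350/2.53 + 401/44.6 = 12.33 + 138.3 + 8.991 = 159.7 d
K_eq = L_total / Σ(L/K) = 1364 / 159.7 = 8.543 m/d
q = K_eq · i = 8.543 × 0.0059 = 0.05040 m/d (same in every zone)
Zone A: v = q/n = 0.05040/0.14 = 0.3600 m/d → t_A = 613/0.3600 = 1703 d
Zone B: v = q/n = 0.05040/0.11 = 0.4582 m/d → t_B = 350/0.4582 = 763.8 d
Zone C: v = q/n = 0.05040/0.34 = 0.1482 m/d → t_C = 401/0.1482 = 2705 d
Total t = 1703 + 763.8 + 2705 = 5172 d
   = 5172 / 365 = 14.2 yr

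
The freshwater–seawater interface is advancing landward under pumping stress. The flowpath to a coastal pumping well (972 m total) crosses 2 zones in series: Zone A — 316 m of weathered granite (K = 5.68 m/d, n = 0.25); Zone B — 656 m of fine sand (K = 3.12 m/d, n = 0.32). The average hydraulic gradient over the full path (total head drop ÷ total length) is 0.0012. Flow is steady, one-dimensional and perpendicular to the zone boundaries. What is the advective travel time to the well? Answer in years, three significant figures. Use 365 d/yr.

For zones in series the flux q is common to all zones; the equivalent conductivity is the harmonic (thickness-weighted) mean, K_eq = L_total / Σ(L_j/K_j).
Σ(L/K) = 316/5.68 + 656/3.12 = 55.63 + 210.3 = 265.9 d
K_eq = L_total / Σ(L/K) = 972 / 265.9 = 3.656 m/d
q = K_eq · i = 3.656 × 0.0012 = 0.004387 m/d (same in every zone)
Zone A: v = q/n = 0.004387/0.25 = 0.01755 m/d → t_A = 316/0.01755 = 18010 d
Zone B: v = q/n = 0.004387/0.32 = 0.01371 m/d → t_B = 656/0.01371 = 47850 d
Total t = 18010 + 47850 = 65860 d
   = 65860 / 365 = 180 yr

180 years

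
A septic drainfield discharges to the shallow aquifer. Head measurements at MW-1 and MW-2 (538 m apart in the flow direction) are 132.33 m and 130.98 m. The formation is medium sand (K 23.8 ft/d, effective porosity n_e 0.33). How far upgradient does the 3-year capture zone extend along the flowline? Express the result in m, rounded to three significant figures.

Hydraulic gradient i = (132.33 − 130.98) / 538 = 1.35 / 538 = 0.002509
K = 23.8 ft/d × 0.3048 = 7.254 m/d
Specific discharge q = 7.254 × 0.002509 = 0.01820 m/d
v_s = q/n_e = 0.01820/0.33 = 0.05516 m/d
T = 3 yr × 365 = 1095 d
L = v × T = 0.05516 × 1095 = 60.40 m

60.4 m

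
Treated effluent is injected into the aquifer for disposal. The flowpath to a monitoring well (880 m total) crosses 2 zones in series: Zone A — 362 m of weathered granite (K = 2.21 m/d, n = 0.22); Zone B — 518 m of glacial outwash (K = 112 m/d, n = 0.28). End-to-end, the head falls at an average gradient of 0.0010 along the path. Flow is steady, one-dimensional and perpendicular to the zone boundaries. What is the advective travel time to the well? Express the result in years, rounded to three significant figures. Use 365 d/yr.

118 years

For zones in series the flux q is common to all zones; the equivalent conductivity is the harmonic (thickness-weighted) mean, K_eq = L_total / Σ(L_j/K_j).
Σ(L/K) = 362/2.21 + 518/112 = 163.8 + 4.625 = 168.4 d
K_eq = L_total / Σ(L/K) = 880 / 168.4 = 5.225 m/d
q = K_eq · i = 5.225 × 0.0010 = 0.005225 m/d (same in every zone)
Zone A: v = q/n = 0.005225/0.22 = 0.02375 m/d → t_A = 362/0.02375 = 15240 d
Zone B: v = q/n = 0.005225/0.28 = 0.01866 m/d → t_B = 518/0.01866 = 27760 d
Total t = 15240 + 27760 = 43000 d
   = 43000 / 365 = 118 yr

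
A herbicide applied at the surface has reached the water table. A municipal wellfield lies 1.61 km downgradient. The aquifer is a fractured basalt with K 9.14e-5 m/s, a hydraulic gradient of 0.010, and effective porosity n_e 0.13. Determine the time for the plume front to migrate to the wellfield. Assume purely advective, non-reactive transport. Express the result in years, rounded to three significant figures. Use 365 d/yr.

7.26 years

K = 9.14e-5 m/s × 86400 s/d = 7.897 m/d
q = Ki = 7.897 × 0.010 = 0.07897 m/d
Average linear velocity = 0.07897 / 0.13 = 0.6075 m/d
L = 1.61 km = 1610 m
t = L / v = 1610 / 0.6075 = 2650 d
   = 2650 / 365 = 7.26 yr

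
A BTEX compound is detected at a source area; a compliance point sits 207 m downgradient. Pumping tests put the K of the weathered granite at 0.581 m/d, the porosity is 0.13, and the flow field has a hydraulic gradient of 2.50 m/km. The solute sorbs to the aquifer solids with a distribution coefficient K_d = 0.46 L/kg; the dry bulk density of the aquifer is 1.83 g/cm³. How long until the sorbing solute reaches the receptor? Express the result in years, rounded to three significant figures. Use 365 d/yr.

q = Ki = 0.581 × 0.0025 = 0.001453 m/d
Seepage velocity v = q / n = 0.001453 / 0.13 = 0.01117 m/d
Retardation R = 1 + ρ_b·K_d/n = 1 + 1.83×0.46/0.13 = 7.475
Contaminant velocity v_c = v/R = 0.01117/7.475 = 0.001495 m/d
t = L/v_c = 207/0.001495 = 138500 d
   = 138500/365 = 379 yr

379 years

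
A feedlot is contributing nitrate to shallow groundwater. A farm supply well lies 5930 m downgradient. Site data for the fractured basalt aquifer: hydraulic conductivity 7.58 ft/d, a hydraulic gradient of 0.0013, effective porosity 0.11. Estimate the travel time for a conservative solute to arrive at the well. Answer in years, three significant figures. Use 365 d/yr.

595 years

K = 7.58 ft/d × 0.3048 = 2.310 m/d
Specific discharge q = 2.310 × 0.0013 = 0.003003 m/d
v_s = q/n_e = 0.003003/0.11 = 0.02730 m/d
t = L / v = 5930 / 0.02730 = 217200 d
   = 217200 / 365 = 595 yr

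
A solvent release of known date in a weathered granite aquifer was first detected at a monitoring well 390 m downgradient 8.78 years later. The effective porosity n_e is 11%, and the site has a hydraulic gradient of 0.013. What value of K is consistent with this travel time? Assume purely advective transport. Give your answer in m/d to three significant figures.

t = 8.78 years = 3205 d
v = L / t = 390 / 3205 = 0.1217 m/d
K = v · n / i = 0.1217 × 0.11 / 0.013 = 1.03 m/d

1.03 m/d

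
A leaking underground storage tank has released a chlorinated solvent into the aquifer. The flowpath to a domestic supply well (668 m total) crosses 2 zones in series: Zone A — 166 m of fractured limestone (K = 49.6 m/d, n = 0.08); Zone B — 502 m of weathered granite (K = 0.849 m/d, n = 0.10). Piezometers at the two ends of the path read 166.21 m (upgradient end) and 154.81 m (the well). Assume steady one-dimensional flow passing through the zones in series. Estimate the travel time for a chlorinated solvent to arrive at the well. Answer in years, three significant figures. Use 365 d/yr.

Total head drop ΔH = 166.21 − 154.81 = 11.40 m
Steady 1-D flow in series ⇒ the Darcy flux q is identical in every zone and the zone head losses add (resistances L/K in series).
Σ(L/K) = 166/49.6 + 502/0.849 = 3.347 + 591.3 = 594.6 d
q = ΔH / Σ(L/K) = 11.40 / 594.6 = 0.01917 m/d (same in every zone)
Zone A: v = q/n = 0.01917/0.08 = 0.2396 m/d → t_A = 166/0.2396 = 692.7 d
Zone B: v = q/n = 0.01917/0.10 = 0.1917 m/d → t_B = 502/0.1917 = 2618 d
Total t = 692.7 + 2618 = 3311 d
   = 3311 / 365 = 9.07 yr

9.07 years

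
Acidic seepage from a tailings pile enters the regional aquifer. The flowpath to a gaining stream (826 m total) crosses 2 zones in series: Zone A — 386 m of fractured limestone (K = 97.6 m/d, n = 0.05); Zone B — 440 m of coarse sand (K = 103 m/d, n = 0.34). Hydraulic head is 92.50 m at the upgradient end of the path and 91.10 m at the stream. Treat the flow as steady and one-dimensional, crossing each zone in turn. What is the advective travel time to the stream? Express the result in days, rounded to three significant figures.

993 days

Total head drop ΔH = 92.50 − 91.10 = 1.40 m
Continuity: the same q passes through each zone, so ΔH = q·Σ(L_j/K_j) — the zones act as resistances in series.
Σ(L/K) = 386/97.6 + 440/103 = 3.955 + 4.272 = 8.227 d
q = ΔH / Σ(L/K) = 1.40 / 8.227 = 0.1702 m/d (same in every zone)
Zone A: v = q/n = 0.1702/0.05 = 3.404 m/d → t_A = 386/3.404 = 113.4 d
Zone B: v = q/n = 0.1702/0.34 = 0.5005 m/d → t_B = 440/0.5005 = 879.1 d
Total t = 113.4 + 879.1 = 992.5 d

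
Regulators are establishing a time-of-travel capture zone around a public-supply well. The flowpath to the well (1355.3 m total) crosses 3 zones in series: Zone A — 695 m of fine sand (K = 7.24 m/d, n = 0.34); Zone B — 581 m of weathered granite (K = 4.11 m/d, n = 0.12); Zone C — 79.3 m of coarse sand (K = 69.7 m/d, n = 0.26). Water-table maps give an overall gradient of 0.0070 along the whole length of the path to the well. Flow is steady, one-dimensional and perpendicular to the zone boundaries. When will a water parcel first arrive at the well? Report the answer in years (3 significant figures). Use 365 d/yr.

22.5 years

For zones in series the flux q is common to all zones; the equivalent conductivity is the harmonic (thickness-weighted) mean, K_eq = L_total / Σ(L_j/K_j).
Σ(L/K) = 695/7.24 + 581/4.11 + 79.3/69.7 = 95.99 + 141.4 + 1.138 = 238.5 d
K_eq = L_total / Σ(L/K) = 1355.3 / 238.5 = 5.683 m/d
q = K_eq · i = 5.683 × 0.0070 = 0.03978 m/d (same in every zone)
Zone A: v = q/n = 0.03978/0.34 = 0.1170 m/d → t_A = 695/0.1170 = 5940 d
Zone B: v = q/n = 0.03978/0.12 = 0.3315 m/d → t_B = 581/0.3315 = 1753 d
Zone C: v = q/n = 0.03978/0.26 = 0.1530 m/d → t_C = 79.3/0.1530 = 518.3 d
Total t = 5940 + 1753 + 518.3 = 8211 d
   = 8211 / 365 = 22.5 yr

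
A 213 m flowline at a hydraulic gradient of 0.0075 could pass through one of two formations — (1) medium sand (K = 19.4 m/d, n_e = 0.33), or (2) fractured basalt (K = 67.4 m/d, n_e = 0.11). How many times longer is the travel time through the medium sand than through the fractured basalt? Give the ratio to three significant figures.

10.4

Unit 1 (medium sand): v = 19.4×0.0075/0.33 = 0.4409 m/d, t = 213/0.4409 = 483.1 d
Unit 2 (fractured basalt): v = 67.4×0.0075/0.11 = 4.595 m/d, t = 213/4.595 = 46.35 d
t(medium sand) / t(fractured basalt) = 483.1/46.35 = 10.4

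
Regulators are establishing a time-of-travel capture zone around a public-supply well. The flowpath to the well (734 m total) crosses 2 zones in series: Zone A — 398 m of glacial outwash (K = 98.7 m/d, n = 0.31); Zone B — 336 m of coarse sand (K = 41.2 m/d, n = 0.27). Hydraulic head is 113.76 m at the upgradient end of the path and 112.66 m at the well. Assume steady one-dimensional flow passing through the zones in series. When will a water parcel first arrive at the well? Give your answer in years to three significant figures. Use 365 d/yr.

6.50 years

Total head drop ΔH = 113.76 − 112.66 = 1.10 m
Steady 1-D flow in series ⇒ the Darcy flux q is identical in every zone and the zone head losses add (resistances L/K in series).
Σ(L/K) = 398/98.7 + 336/41.2 = 4.032 + 8.155 = 12.19 d
q = ΔH / Σ(L/K) = 1.10 / 12.19 = 0.09025 m/d (same in every zone)
Zone A: v = q/n = 0.09025/0.31 = 0.2911 m/d → t_A = 398/0.2911 = 1367 d
Zone B: v = q/n = 0.09025/0.27 = 0.3343 m/d → t_B = 336/0.3343 = 1005 d
Total t = 1367 + 1005 = 2372 d
   = 2372 / 365 = 6.50 yr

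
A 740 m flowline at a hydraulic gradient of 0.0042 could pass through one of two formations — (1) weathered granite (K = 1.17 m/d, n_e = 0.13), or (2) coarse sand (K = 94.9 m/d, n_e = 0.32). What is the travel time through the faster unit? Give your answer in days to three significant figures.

594 days

Unit 1 (weathered granite): v = 1.17×0.0042/0.13 = 0.03780 m/d, t = 740/0.03780 = 19580 d
Unit 2 (coarse sand): v = 94.9×0.0042/0.32 = 1.246 m/d, t = 740/1.246 = 594.1 d
Faster unit: t = 594 d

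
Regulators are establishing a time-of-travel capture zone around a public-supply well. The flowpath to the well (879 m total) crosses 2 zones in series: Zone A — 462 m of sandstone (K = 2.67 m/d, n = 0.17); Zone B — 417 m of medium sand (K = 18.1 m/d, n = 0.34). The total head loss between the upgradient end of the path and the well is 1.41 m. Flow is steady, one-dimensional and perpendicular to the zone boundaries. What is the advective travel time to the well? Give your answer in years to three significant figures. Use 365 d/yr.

Continuity: the same q passes through each zone, so ΔH = q·Σ(L_j/K_j) — the zones act as resistances in series.
Σ(L/K) = 462/2.67 + 417/18.1 = 173.0 + 23.04 = 196.1 d
q = ΔH / Σ(L/K) = 1.41 / 196.1 = 0.007191 m/d (same in every zone)
Zone A: v = q/n = 0.007191/0.17 = 0.04230 m/d → t_A = 462/0.04230 = 10920 d
Zone B: v = q/n = 0.007191/0.34 = 0.02115 m/d → t_B = 417/0.02115 = 19720 d
Total t = 10920 + 19720 = 30640 d
   = 30640 / 365 = 83.9 yr

83.9 years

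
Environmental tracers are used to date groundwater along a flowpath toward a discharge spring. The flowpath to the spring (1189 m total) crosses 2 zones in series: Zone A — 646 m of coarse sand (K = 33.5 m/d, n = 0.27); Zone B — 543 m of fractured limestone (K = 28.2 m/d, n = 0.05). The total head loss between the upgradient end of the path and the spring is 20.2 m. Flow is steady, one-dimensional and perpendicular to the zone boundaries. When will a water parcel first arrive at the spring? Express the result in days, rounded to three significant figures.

Steady 1-D flow in series ⇒ the Darcy flux q is identical in every zone and the zone head losses add (resistances L/K in series).
Σ(L/K) = 646/33.5 + 543/28.2 = 19.28 + 19.26 = 38.54 d
q = ΔH / Σ(L/K) = 20.2 / 38.54 = 0.5241 m/d (same in every zone)
Zone A: v = q/n = 0.5241/0.27 = 1.941 m/d → t_A = 646/1.941 = 332.8 d
Zone B: v = q/n = 0.5241/0.05 = 10.48 m/d → t_B = 543/10.48 = 51.80 d
Total t = 332.8 + 51.80 = 384.6 d

385 days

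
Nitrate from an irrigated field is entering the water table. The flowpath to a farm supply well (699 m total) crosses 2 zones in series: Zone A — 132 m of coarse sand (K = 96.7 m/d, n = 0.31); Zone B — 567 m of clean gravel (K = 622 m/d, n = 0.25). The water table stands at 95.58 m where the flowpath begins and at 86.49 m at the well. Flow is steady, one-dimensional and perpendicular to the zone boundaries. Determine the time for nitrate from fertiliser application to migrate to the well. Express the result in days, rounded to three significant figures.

Total head drop ΔH = 95.58 − 86.49 = 9.09 m
Steady 1-D flow in series ⇒ the Darcy flux q is identical in every zone and the zone head losses add (resistances L/K in series).
Σ(L/K) = 132/96.7 + 567/622 = 1.365 + 0.9116 = 2.277 d
q = ΔH / Σ(L/K) = 9.09 / 2.277 = 3.993 m/d (same in every zone)
Zone A: v = q/n = 3.993/0.31 = 12.88 m/d → t_A = 132/12.88 = 10.25 d
Zone B: v = q/n = 3.993/0.25 = 15.97 m/d → t_B = 567/15.97 = 35.50 d
Total t = 10.25 + 35.50 = 45.75 d

45.8 days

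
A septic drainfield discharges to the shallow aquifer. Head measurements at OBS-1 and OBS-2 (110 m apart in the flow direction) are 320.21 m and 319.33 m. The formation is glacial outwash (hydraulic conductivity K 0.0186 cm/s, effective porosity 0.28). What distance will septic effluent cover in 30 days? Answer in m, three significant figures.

13.8 m

Hydraulic gradient i = (320.21 − 319.33) / 110 = 0.88 / 110 = 0.008000
K = 0.0186 cm/s × 864 = 16.07 m/d
q = Ki = 16.07 × 0.008000 = 0.1286 m/d
Average linear velocity = 0.1286 / 0.28 = 0.4592 m/d
L = v × T = 0.4592 × 30 = 13.77 m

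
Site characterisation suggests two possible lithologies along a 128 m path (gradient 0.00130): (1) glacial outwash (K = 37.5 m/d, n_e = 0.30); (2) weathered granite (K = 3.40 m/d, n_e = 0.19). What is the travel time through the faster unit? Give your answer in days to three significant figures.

Unit 1 (glacial outwash): v = 37.5×0.0013/0.30 = 0.1625 m/d, t = 128/0.1625 = 787.7 d
Unit 2 (weathered granite): v = 3.40×0.0013/0.19 = 0.02326 m/d, t = 128/0.02326 = 5502 d
Faster unit: t = 788 d

788 days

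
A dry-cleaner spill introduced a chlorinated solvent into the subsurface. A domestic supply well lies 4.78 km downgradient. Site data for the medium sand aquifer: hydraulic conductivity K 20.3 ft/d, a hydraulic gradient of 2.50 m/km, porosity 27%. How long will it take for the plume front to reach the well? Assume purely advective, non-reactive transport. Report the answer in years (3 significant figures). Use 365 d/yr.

229 years

K = 20.3 ft/d × 0.3048 = 6.187 m/d
Darcy flux q = K·i = 6.187 × 0.0025 = 0.01547 m/d
v_s = q/n_e = 0.01547/0.27 = 0.05729 m/d
L = 4.78 km = 4780 m
t = L / v = 4780 / 0.05729 = 83430 d
   = 83430 / 365 = 229 yr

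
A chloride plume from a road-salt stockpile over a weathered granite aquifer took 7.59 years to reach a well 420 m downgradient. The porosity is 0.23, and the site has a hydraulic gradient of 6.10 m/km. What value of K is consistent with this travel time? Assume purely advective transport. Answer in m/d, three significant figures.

5.72 m/d

t = 7.59 years = 2770 d
v = L / t = 420 / 2770 = 0.1516 m/d
K = v · n / i = 0.1516 × 0.23 / 0.0061 = 5.72 m/d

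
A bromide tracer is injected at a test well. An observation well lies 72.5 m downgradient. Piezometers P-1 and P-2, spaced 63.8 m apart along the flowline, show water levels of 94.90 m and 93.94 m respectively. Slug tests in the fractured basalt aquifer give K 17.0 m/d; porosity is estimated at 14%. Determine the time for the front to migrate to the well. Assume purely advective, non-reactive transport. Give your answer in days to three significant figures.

39.7 days

Hydraulic gradient i = (94.90 − 93.94) / 63.8 = 0.96 / 63.8 = 0.01505
Specific discharge q = 17.0 × 0.01505 = 0.2558 m/d
Seepage velocity v = q / n = 0.2558 / 0.14 = 1.827 m/d
t = L / v = 72.5 / 1.827 = 39.68 d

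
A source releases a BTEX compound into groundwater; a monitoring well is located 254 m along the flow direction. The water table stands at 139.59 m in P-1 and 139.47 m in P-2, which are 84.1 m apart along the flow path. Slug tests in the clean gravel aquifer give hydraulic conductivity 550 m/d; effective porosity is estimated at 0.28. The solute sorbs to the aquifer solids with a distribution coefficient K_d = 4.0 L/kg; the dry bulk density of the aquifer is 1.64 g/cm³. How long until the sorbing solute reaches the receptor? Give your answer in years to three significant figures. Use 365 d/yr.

Hydraulic gradient i = (139.59 − 139.47) / 84.1 = 0.12 / 84.1 = 0.001427
q = Ki = 550 × 0.001427 = 0.7848 m/d
Average linear velocity = 0.7848 / 0.28 = 2.803 m/d
Retardation R = 1 + ρ_b·K_d/n = 1 + 1.64×4.0/0.28 = 24.43
Contaminant velocity v_c = v/R = 2.803/24.43 = 0.1147 m/d
t = L/v_c = 254/0.1147 = 2214 d
   = 2214/365 = 6.07 yr

6.07 years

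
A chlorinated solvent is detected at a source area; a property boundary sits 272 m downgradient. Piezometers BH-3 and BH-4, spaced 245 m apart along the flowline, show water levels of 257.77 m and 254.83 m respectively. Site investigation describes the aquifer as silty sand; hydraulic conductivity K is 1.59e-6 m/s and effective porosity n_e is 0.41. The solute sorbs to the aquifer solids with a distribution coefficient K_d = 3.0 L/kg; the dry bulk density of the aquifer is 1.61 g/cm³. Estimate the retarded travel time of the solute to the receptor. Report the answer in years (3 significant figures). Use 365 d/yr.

2370 years

Hydraulic gradient i = (257.77 − 254.83) / 245 = 2.94 / 245 = 0.01200
K = 1.59e-6 m/s × 86400 s/d = 0.1374 m/d
Specific discharge q = 0.1374 × 0.01200 = 0.001649 m/d
Average linear velocity = 0.001649 / 0.41 = 0.004021 m/d
Retardation R = 1 + ρ_b·K_d/n = 1 + 1.61×3.0/0.41 = 12.78
Contaminant velocity v_c = v/R = 0.004021/12.78 = 3.146e-4 m/d
t = L/v_c = 272/3.146e-4 = 864600 d
   = 864600/365 = 2370 yr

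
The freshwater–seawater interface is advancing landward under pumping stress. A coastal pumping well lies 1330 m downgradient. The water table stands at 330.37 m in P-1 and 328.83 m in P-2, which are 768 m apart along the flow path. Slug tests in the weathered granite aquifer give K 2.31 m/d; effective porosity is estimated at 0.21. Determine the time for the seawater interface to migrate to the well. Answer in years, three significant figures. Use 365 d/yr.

Hydraulic gradient i = (330.37 − 328.83) / 768 = 1.54 / 768 = 0.002005
Darcy flux q = K·i = 2.31 × 0.002005 = 0.004632 m/d
Average linear velocity = 0.004632 / 0.21 = 0.02206 m/d
t = L / v = 1330 / 0.02206 = 60300 d
   = 60300 / 365 = 165 yr

165 years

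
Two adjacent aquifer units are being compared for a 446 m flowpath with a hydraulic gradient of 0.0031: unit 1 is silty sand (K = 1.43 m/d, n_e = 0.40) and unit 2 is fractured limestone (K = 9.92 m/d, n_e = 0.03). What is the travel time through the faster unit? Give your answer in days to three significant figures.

Unit 1 (silty sand): v = 1.43×0.0031/0.40 = 0.01108 m/d, t = 446/0.01108 = 40240 d
Unit 2 (fractured limestone): v = 9.92×0.0031/0.03 = 1.025 m/d, t = 446/1.025 = 435.1 d
Faster unit: t = 435 d

435 days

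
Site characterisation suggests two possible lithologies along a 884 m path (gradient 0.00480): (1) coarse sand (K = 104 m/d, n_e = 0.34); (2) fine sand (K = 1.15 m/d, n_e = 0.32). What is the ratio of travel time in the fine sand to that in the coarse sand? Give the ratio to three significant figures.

Unit 1 (coarse sand): v = 104×0.0048/0.34 = 1.468 m/d, t = 884/1.468 = 602.1 d
Unit 2 (fine sand): v = 1.15×0.0048/0.32 = 0.01725 m/d, t = 884/0.01725 = 51250 d
t(fine sand) / t(coarse sand) = 51250/602.1 = 85.1

85.1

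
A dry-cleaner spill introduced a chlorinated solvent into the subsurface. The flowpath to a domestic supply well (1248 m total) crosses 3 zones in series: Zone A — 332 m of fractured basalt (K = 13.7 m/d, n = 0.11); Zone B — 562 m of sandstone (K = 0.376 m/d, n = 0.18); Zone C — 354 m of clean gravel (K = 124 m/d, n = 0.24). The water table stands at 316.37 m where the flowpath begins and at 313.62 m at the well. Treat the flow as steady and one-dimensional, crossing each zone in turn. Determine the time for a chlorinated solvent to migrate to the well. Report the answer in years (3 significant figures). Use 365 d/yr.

338 years

Total head drop ΔH = 316.37 − 313.62 = 2.75 m
Continuity: the same q passes through each zone, so ΔH = q·Σ(L_j/K_j) — the zones act as resistances in series.
Σ(L/K) = 332/13.7 + 562/0.376 + 354/124 = 24.23 + 1495 + 2.855 = 1522 d
q = ΔH / Σ(L/K) = 2.75 / 1522 = 0.001807 m/d (same in every zone)
Zone A: v = q/n = 0.001807/0.11 = 0.01643 m/d → t_A = 332/0.01643 = 20210 d
Zone B: v = q/n = 0.001807/0.18 = 0.01004 m/d → t_B = 562/0.01004 = 55980 d
Zone C: v = q/n = 0.001807/0.24 = 0.007530 m/d → t_C = 354/0.007530 = 47010 d
Total t = 20210 + 55980 + 47010 = 123200 d
   = 123200 / 365 = 338 yr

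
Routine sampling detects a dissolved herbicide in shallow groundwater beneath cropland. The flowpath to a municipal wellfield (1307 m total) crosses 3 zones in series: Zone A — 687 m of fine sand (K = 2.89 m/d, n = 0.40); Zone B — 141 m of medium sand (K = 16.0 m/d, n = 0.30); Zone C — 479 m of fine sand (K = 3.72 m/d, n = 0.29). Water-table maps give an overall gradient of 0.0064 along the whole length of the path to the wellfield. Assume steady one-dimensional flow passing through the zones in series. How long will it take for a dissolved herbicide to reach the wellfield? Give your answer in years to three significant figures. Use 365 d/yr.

Steady 1-D flow in series ⇒ the Darcy flux q is identical in every zone and the zone head losses add (resistances L/K in series).
Σ(L/K) = 687/2.89 + 141/16.0 + 479/3.72 = 237.7 + 8.813 + 128.8 = 375.3 d
K_eq = L_total / Σ(L/K) = 1307 / 375.3 = 3.483 m/d
q = K_eq · i = 3.483 × 0.0064 = 0.02229 m/d (same in every zone)
Zone A: v = q/n = 0.02229/0.40 = 0.05572 m/d → t_A = 687/0.05572 = 12330 d
Zone B: v = q/n = 0.02229/0.30 = 0.07430 m/d → t_B = 141/0.07430 = 1898 d
Zone C: v = q/n = 0.02229/0.29 = 0.07686 m/d → t_C = 479/0.07686 = 6232 d
Total t = 12330 + 1898 + 6232 = 20460 d
   = 20460 / 365 = 56.1 yr

56.1 years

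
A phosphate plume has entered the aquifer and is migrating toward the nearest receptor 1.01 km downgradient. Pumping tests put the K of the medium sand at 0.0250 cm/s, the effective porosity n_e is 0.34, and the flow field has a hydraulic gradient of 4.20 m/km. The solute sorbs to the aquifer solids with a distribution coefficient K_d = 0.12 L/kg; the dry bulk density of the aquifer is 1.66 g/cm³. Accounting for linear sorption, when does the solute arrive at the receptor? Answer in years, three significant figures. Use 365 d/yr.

16.4 years

K = 0.0250 cm/s × 864 = 21.60 m/d
Specific discharge q = 21.60 × 0.0042 = 0.09072 m/d
v_s = q/n_e = 0.09072/0.34 = 0.2668 m/d
Retardation R = 1 + ρ_b·K_d/n = 1 + 1.66×0.12/0.34 = 1.586
Contaminant velocity v_c = v/R = 0.2668/1.586 = 0.1682 m/d
L = 1.01 km = 1010 m
t = L/v_c = 1010/0.1682 = 6003 d
   = 6003/365 = 16.4 yr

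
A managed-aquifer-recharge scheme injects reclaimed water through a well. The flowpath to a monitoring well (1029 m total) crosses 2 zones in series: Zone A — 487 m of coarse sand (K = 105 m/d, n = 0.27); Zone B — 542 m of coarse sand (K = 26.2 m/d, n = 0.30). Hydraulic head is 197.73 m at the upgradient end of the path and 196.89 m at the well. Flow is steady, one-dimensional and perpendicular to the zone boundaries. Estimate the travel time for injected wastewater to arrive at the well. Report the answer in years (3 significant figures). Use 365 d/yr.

Total head drop ΔH = 197.73 − 196.89 = 0.84 m
Continuity: the same q passes through each zone, so ΔH = q·Σ(L_j/K_j) — the zones act as resistances in series.
Σ(L/K) = 487/105 + 542/26.2 = 4.638 + 20.69 = 25.33 d
q = ΔH / Σ(L/K) = 0.84 / 25.33 = 0.03317 m/d (same in every zone)
Zone A: v = q/n = 0.03317/0.27 = 0.1228 m/d → t_A = 487/0.1228 = 3964 d
Zone B: v = q/n = 0.03317/0.30 = 0.1106 m/d → t_B = 542/0.1106 = 4902 d
Total t = 3964 + 4902 = 8867 d
   = 8867 / 365 = 24.3 yr

24.3 years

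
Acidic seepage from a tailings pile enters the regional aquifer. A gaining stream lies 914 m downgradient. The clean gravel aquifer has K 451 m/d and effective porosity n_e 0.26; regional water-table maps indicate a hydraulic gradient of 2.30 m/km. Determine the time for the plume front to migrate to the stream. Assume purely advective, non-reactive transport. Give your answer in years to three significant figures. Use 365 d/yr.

Darcy flux q = K·i = 451 × 0.0023 = 1.037 m/d
Seepage velocity v = q / n = 1.037 / 0.26 = 3.990 m/d
t = L / v = 914 / 3.990 = 229.1 d
   = 229.1 / 365 = 0.628 yr

0.628 years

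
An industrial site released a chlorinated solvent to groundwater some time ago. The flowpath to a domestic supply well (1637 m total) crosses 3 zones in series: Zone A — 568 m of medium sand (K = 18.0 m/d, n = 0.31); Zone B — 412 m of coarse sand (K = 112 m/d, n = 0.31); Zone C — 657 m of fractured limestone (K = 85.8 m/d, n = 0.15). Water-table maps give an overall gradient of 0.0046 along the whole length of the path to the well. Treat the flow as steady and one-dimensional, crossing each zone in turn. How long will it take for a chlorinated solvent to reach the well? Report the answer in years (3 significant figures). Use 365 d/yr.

For zones in series the flux q is common to all zones; the equivalent conductivity is the harmonic (thickness-weighted) mean, K_eq = L_total / Σ(L_j/K_j).
Σ(L/K) = 568/18.0 + 412/112 + 657/85.8 = 31.56 + 3.679 + 7.657 = 42.89 d
K_eq = L_total / Σ(L/K) = 1637 / 42.89 = 38.17 m/d
q = K_eq · i = 38.17 × 0.0046 = 0.1756 m/d (same in every zone)
Zone A: v = q/n = 0.1756/0.31 = 0.5663 m/d → t_A = 568/0.5663 = 1003 d
Zone B: v = q/n = 0.1756/0.31 = 0.5663 m/d → t_B = 412/0.5663 = 727.5 d
Zone C: v = q/n = 0.1756/0.15 = 1.170 m/d → t_C = 657/1.170 = 561.3 d
Total t = 1003 + 727.5 + 561.3 = 2292 d
   = 2292 / 365 = 6.28 yr

6.28 years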